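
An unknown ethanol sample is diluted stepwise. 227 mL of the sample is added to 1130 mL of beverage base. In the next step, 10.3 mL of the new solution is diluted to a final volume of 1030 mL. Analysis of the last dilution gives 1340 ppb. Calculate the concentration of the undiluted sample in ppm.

801 ppm

Overall dilution factor = 5.978 × 100 = 598.
Original = 1340 ppb × 598 = 8.01 × 10⁵ ppb = 801 ppm.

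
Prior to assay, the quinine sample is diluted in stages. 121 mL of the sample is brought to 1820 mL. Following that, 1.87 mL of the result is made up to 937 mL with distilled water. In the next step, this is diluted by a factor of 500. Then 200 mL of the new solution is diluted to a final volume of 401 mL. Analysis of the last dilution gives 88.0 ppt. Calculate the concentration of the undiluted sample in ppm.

Overall dilution factor = 15.04 × 501.1 × 500 × 2.005 = 7.56 × 10⁶.
Original = 88.0 ppt × 7.56 × 10⁶ = 6.65 × 10⁸ ppt = 665 ppm.

665 ppm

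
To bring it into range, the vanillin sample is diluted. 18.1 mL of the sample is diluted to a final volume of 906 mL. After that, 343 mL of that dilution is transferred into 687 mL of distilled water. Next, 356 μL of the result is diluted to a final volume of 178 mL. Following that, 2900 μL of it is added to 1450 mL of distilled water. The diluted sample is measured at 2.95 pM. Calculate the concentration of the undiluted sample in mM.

Overall dilution factor = 50.06 × 3.003 × 500 × 501 = 3.77 × 10⁷.
Original = 2.95 pM × 3.77 × 10⁷ = 1.11 × 10⁸ pM = 0.111 mM.

0.111 mM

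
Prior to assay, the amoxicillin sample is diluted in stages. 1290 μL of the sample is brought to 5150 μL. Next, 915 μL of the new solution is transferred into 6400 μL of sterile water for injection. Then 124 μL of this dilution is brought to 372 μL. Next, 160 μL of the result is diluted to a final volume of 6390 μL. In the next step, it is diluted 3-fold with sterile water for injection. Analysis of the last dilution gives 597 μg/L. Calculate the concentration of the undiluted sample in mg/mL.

6.85 mg/mL

Overall dilution factor = 3.992 × 7.995 × 3 × 39.94 × 3 = 1.15 × 10⁴.
Original = 597 μg/L × 1.15 × 10⁴ = 6.85 × 10⁶ μg/L = 6.85 mg/mL.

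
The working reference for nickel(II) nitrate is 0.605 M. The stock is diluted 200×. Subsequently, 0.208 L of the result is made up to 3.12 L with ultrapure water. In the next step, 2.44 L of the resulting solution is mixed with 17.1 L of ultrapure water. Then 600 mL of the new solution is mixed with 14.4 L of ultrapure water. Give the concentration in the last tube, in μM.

1.01 μM

Overall dilution factor = 200 × 15 × 8.008 × 25 = 6.01 × 10⁵.
0.605 M / 6.01 × 10⁵ = 1.01 × 10⁻⁶ M = 1.01 μM.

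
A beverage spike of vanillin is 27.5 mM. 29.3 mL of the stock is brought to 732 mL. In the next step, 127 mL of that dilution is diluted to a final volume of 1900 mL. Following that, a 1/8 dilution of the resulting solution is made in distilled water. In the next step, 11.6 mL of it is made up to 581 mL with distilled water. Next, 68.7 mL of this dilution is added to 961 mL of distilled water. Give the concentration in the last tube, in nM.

12.3 nM

Overall dilution factor = 24.98 × 14.96 × 8 × 50.09 × 14.99 = 2.24 × 10⁶.
27.5 mM / 2.24 × 10⁶ = 1.23 × 10⁻⁵ mM = 12.3 nM.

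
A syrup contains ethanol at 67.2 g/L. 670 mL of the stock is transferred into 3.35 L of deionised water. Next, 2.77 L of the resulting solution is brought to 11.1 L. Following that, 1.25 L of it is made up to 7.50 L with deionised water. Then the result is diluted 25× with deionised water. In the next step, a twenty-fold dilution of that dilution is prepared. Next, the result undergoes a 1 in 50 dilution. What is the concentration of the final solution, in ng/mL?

Overall dilution factor = 6 × 4.007 × 6 × 25 × 20 × 50 = 3.61 × 10⁶.
67.2 g/L / 3.61 × 10⁶ = 1.86 × 10⁻⁵ g/L = 18.6 ng/mL.

18.6 ng/mL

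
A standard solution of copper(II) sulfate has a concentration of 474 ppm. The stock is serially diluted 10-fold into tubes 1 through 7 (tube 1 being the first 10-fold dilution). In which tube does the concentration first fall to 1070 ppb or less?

Tube n has concentration 474 ppm / 10ⁿ.
Need 10ⁿ ≥ 474 ppm / 1070 ppb = 443, so n ≥ 2.65.
First such tube: n = 3.

tube 3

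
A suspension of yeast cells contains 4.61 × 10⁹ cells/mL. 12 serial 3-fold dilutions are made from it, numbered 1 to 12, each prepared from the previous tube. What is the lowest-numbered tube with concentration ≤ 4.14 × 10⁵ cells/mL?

tube 9

Tube n has concentration 4.61 × 10⁹ cells/mL / 3ⁿ.
Need 3ⁿ ≥ 4.61 × 10⁹ cells/mL / 4.14 × 10⁵ cells/mL = 1.11 × 10⁴, so n ≥ 8.48.
First such tube: n = 9.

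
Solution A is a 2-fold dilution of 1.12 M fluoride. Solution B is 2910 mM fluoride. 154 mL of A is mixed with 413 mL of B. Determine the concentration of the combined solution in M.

2.27 M

C_A = 1.12 M / 2 = 0.560 M.
C_B = 2910 mM = 2.91 M.
C_mix = (C_A·V_A + C_B·V_B)/(V_A + V_B) = (0.560×154 + 2.91×413) / 567.0 = 2.27 M.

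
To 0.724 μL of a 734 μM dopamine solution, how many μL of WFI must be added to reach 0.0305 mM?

16.7 μL

0.0305 mM = 30.5 μM.
V₂ = C₁V₁/C₂ = 734 × 0.724 / 30.5 = 17.4 μL.
Diluent to add = V₂ − V₁ = 17.4 − 0.724 = 16.7 μL.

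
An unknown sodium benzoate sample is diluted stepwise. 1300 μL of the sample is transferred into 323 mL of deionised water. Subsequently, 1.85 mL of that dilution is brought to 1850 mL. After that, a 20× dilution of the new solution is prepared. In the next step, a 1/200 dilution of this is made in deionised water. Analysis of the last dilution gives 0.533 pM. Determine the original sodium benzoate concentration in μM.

532 μM

Overall dilution factor = 249.5 × 1000 × 20 × 200 = 9.98 × 10⁸.
Original = 0.533 pM × 9.98 × 10⁸ = 5.32 × 10⁸ pM = 532 μM.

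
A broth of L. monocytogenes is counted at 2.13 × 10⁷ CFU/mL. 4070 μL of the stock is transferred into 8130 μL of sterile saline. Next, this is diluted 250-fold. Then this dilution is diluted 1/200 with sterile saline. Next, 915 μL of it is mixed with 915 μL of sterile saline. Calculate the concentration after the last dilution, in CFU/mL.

Overall dilution factor = 2.998 × 250 × 200 × 2 = 3.00 × 10⁵.
2.13 × 10⁷ CFU/mL / 3.00 × 10⁵ = 71.1 CFU/mL.

71.1 CFU/mL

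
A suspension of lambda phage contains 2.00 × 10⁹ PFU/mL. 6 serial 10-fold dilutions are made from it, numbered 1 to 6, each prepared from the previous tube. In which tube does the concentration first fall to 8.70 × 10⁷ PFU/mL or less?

Tube n has concentration 2.00 × 10⁹ PFU/mL / 10ⁿ.
Need 10ⁿ ≥ 2.00 × 10⁹ PFU/mL / 8.70 × 10⁷ PFU/mL = 23.0, so n ≥ 1.36.
First such tube: n = 2.

tube 2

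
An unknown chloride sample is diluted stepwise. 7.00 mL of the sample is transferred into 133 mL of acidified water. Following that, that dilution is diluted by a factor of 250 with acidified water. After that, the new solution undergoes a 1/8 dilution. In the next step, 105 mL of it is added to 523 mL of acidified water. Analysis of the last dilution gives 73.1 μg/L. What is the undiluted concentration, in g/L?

Overall dilution factor = 20 × 250 × 8 × 5.981 = 2.39 × 10⁵.
Original = 73.1 μg/L × 2.39 × 10⁵ = 1.75 × 10⁷ μg/L = 17.5 g/L.

17.5 g/L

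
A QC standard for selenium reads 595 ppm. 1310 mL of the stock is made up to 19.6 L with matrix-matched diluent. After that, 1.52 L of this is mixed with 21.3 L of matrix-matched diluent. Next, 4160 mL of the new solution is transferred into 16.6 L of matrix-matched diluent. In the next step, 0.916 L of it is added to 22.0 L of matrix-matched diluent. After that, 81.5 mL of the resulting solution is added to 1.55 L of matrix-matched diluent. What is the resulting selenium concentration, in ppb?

1.06 ppb

Overall dilution factor = 14.96 × 15.01 × 4.990 × 25.02 × 20.02 = 5.61 × 10⁵.
595 ppm / 5.61 × 10⁵ = 1.06 × 10⁻³ ppm = 1.06 ppb.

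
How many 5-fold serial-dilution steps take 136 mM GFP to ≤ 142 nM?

9

Need 5ⁿ ≥ 9.58 × 10⁵, so n ≥ log(9.58 × 10⁵)/log(5) = 8.56.
Minimum whole steps: n = 9.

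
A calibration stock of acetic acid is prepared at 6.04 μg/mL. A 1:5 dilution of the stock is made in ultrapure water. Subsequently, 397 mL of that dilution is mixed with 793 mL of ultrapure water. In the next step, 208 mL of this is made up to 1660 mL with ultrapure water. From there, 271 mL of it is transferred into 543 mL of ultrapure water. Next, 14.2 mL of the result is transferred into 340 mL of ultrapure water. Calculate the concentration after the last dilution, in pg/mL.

674 pg/mL

Overall dilution factor = 5 × 2.997 × 7.981 × 3.004 × 24.94 = 8962.
6.04 μg/mL / 8962 = 6.74 × 10⁻⁴ μg/mL = 674 pg/mL.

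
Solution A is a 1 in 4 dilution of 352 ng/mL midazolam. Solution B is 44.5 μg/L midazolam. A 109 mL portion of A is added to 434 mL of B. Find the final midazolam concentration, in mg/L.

C_A = 352 ng/mL / 4 = 88.0 ng/mL.
C_B = 44.5 μg/L = 44.5 ng/mL.
C_mix = (C_A·V_A + C_B·V_B)/(V_A + V_B) = (88.0×109 + 44.5×434) / 543.0 = 53.2 ng/mL = 0.0532 mg/L.

0.0532 mg/L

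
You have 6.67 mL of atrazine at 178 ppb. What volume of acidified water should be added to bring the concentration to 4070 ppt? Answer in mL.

285 mL

4070 ppt = 4.07 ppb.
V₂ = C₁V₁/C₂ = 178 × 6.67 / 4.07 = 292 mL.
Diluent to add = V₂ − V₁ = 292 − 6.67 = 285 mL.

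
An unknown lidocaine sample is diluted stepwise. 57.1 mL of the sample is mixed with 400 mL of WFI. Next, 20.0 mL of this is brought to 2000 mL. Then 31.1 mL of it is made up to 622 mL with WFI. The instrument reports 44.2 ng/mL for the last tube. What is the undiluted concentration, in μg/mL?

Overall dilution factor = 8.005 × 100 × 20 = 1.60 × 10⁴.
Original = 44.2 ng/mL × 1.60 × 10⁴ = 7.08 × 10⁵ ng/mL = 708 μg/mL.

708 μg/mL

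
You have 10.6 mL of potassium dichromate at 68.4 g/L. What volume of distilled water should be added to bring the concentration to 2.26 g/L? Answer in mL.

V₂ = C₁V₁/C₂ = 68.4 × 10.6 / 2.26 = 321 mL.
Diluent to add = V₂ − V₁ = 321 − 10.6 = 310 mL.

310 mL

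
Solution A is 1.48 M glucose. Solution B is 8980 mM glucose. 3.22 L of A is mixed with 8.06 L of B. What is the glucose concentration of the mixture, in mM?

6840 mM

C_B = 8980 mM = 8.98 M.
C_mix = (C_A·V_A + C_B·V_B)/(V_A + V_B) = (1.48×3.22 + 8.98×8.06) / 11.28 = 6.84 M = 6840 mM.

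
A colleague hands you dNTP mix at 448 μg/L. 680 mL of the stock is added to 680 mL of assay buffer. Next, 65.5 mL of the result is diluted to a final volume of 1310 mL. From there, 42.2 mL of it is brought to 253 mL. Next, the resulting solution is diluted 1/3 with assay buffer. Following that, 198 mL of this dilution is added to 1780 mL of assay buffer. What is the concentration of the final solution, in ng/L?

62.3 ng/L

Overall dilution factor = 2 × 20 × 5.995 × 3 × 9.990 = 7187.
448 μg/L / 7187 = 0.0623 μg/L = 62.3 ng/L.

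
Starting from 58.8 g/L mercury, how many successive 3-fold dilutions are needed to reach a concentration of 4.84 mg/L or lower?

Need 3ⁿ ≥ 1.21 × 10⁴, so n ≥ log(1.21 × 10⁴)/log(3) = 8.56.
Minimum whole steps: n = 9.

9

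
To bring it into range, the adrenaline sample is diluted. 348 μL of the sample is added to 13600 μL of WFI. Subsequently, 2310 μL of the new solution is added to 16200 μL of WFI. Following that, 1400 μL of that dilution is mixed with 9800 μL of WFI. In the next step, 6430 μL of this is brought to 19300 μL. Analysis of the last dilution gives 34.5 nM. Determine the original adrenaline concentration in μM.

266 μM

Overall dilution factor = 40.08 × 8.013 × 8 × 3.002 = 7712.
Original = 34.5 nM × 7712 = 2.66 × 10⁵ nM = 266 μM.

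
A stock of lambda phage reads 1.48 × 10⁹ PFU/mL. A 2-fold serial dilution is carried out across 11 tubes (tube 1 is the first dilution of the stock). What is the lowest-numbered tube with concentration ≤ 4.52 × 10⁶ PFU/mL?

tube 9

Tube n has concentration 1.48 × 10⁹ PFU/mL / 2ⁿ.
Need 2ⁿ ≥ 1.48 × 10⁹ PFU/mL / 4.52 × 10⁶ PFU/mL = 327, so n ≥ 8.36.
First such tube: n = 9.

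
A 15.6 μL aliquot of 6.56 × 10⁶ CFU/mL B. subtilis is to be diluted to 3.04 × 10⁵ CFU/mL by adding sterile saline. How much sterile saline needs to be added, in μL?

321 μL

V₂ = C₁V₁/C₂ = 6.56 × 10⁶ × 15.6 / 3.04 × 10⁵ = 337 μL.
Diluent to add = V₂ − V₁ = 337 − 15.6 = 321 μL.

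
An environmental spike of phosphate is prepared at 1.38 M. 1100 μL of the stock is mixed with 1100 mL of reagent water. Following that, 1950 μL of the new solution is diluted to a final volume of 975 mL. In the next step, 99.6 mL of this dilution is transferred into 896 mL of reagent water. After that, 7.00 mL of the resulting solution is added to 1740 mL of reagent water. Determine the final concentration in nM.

Overall dilution factor = 1001 × 500 × 9.996 × 249.6 = 1.25 × 10⁹.
1.38 M / 1.25 × 10⁹ = 1.11 × 10⁻⁹ M = 1.11 nM.

1.11 nM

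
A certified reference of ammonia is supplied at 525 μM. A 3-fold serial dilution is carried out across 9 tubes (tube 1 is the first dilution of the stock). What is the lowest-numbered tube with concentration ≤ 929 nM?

tube 6

Tube n has concentration 525 μM / 3ⁿ.
Need 3ⁿ ≥ 525 μM / 929 nM = 565, so n ≥ 5.77.
First such tube: n = 6.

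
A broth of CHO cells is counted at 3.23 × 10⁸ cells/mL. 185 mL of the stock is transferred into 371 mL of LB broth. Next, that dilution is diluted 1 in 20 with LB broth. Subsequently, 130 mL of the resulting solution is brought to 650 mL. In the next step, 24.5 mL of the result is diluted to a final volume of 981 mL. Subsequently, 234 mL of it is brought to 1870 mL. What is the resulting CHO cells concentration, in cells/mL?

3360 cells/mL

Overall dilution factor = 3.005 × 20 × 5 × 40.04 × 7.991 = 9.62 × 10⁴.
3.23 × 10⁸ cells/mL / 9.62 × 10⁴ = 3360 cells/mL.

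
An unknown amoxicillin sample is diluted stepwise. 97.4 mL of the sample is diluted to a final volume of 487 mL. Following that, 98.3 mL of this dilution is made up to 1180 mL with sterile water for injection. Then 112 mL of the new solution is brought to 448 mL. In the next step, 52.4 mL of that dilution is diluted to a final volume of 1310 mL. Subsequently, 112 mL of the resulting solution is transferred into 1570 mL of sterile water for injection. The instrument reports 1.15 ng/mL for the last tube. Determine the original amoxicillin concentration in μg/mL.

Overall dilution factor = 5 × 12.00 × 4 × 25 × 15.02 = 9.01 × 10⁴.
Original = 1.15 ng/mL × 9.01 × 10⁴ = 1.04 × 10⁵ ng/mL = 104 μg/mL.

104 μg/mL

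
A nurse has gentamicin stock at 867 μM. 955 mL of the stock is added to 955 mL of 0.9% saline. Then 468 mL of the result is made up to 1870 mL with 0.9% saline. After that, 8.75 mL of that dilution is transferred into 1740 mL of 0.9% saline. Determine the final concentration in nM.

Overall dilution factor = 2 × 3.996 × 199.9 = 1597.
867 μM / 1597 = 0.543 μM = 543 nM.

543 nM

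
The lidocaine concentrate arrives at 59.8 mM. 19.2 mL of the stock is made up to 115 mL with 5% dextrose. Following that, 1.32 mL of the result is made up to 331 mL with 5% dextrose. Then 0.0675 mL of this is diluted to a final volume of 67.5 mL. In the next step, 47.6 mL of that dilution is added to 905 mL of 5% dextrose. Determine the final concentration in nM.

Overall dilution factor = 5.990 × 250.8 × 1000 × 20.01 = 3.01 × 10⁷.
59.8 mM / 3.01 × 10⁷ = 1.99 × 10⁻⁶ mM = 1.99 nM.

1.99 nM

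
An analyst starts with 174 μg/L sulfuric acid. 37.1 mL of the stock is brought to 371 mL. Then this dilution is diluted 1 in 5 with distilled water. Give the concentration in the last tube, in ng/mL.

Overall dilution factor = 10 × 5 = 50.0.
174 μg/L / 50.0 = 3.48 μg/L = 3.48 ng/mL.

3.48 ng/mL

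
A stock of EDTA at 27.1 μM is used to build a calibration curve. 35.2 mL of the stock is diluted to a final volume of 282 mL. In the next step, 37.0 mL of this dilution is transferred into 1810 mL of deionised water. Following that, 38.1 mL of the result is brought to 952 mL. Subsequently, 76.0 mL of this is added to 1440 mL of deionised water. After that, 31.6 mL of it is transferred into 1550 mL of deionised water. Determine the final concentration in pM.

Overall dilution factor = 8.011 × 49.92 × 24.99 × 19.95 × 50.05 = 9.98 × 10⁶.
27.1 μM / 9.98 × 10⁶ = 2.72 × 10⁻⁶ μM = 2.72 pM.

2.72 pM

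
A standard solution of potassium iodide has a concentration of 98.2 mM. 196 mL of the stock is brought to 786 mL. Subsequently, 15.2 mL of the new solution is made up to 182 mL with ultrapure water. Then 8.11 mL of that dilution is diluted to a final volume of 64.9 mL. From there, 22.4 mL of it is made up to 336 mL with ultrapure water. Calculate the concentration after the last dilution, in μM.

17.0 μM

Overall dilution factor = 4.010 × 11.97 × 8.002 × 15 = 5764.
98.2 mM / 5764 = 0.0170 mM = 17.0 μM.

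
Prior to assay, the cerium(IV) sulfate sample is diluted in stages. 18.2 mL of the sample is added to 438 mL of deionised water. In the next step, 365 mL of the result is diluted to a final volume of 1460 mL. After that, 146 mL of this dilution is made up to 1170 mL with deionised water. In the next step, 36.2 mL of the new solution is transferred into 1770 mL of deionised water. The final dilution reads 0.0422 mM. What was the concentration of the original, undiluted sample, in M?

Overall dilution factor = 25.07 × 4 × 8.014 × 49.90 = 4.01 × 10⁴.
Original = 0.0422 mM × 4.01 × 10⁴ = 1692 mM = 1.69 M.

1.69 M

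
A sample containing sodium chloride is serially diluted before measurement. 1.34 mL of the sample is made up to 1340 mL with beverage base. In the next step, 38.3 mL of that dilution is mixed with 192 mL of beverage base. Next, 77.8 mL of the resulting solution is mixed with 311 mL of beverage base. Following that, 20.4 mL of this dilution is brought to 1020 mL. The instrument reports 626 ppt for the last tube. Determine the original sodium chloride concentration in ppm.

941 ppm

Overall dilution factor = 1000 × 6.013 × 4.997 × 50 = 1.50 × 10⁶.
Original = 626 ppt × 1.50 × 10⁶ = 9.41 × 10⁸ ppt = 941 ppm.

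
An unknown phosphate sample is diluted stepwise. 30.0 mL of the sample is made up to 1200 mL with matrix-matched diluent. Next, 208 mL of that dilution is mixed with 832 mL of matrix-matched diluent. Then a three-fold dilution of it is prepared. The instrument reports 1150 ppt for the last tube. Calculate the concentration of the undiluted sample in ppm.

0.690 ppm

Overall dilution factor = 40 × 5 × 3 = 600.
Original = 1150 ppt × 600 = 6.90 × 10⁵ ppt = 0.690 ppm.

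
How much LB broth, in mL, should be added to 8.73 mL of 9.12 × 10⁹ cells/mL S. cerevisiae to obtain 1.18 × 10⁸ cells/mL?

V₂ = C₁V₁/C₂ = 9.12 × 10⁹ × 8.73 / 1.18 × 10⁸ = 675 mL.
Diluent to add = V₂ − V₁ = 675 − 8.73 = 666 mL.

666 mL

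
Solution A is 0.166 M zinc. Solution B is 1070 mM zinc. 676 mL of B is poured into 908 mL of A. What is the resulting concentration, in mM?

552 mM

C_B = 1070 mM = 1.07 M.
C_mix = (C_A·V_A + C_B·V_B)/(V_A + V_B) = (0.166×908 + 1.07×676) / 1584 = 0.552 M = 552 mM.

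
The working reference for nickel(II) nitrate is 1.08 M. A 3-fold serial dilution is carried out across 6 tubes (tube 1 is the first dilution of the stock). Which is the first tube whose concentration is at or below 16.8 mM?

Tube n has concentration 1.08 M / 3ⁿ.
Need 3ⁿ ≥ 1.08 M / 16.8 mM = 64.3, so n ≥ 3.79.
First such tube: n = 4.

tube 4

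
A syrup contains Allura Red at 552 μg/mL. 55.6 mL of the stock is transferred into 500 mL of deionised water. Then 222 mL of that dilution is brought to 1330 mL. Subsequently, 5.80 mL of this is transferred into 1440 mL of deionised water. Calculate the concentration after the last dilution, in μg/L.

37.0 μg/L

Overall dilution factor = 9.993 × 5.991 × 249.3 = 1.49 × 10⁴.
552 μg/mL / 1.49 × 10⁴ = 0.0370 μg/mL = 37.0 μg/L.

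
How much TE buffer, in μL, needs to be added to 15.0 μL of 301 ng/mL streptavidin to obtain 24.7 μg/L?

168 μL

24.7 μg/L = 24.7 ng/mL.
V₂ = C₁V₁/C₂ = 301 × 15.0 / 24.7 = 183 μL.
Diluent to add = V₂ − V₁ = 183 − 15.0 = 168 μL.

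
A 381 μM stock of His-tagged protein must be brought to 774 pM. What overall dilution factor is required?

Factor = C₀/C_target = 381 μM / 774 pM = 4.92 × 10⁵.

4.92 × 10⁵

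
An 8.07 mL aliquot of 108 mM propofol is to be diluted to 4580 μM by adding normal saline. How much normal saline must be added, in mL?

182 mL

4580 μM = 4.58 mM.
V₂ = C₁V₁/C₂ = 108 × 8.07 / 4.58 = 190 mL.
Diluent to add = V₂ − V₁ = 190 − 8.07 = 182 mL.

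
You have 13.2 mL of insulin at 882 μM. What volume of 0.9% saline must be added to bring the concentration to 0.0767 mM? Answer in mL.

139 mL

0.0767 mM = 76.7 μM.
V₂ = C₁V₁/C₂ = 882 × 13.2 / 76.7 = 152 mL.
Diluent to add = V₂ − V₁ = 152 − 13.2 = 139 mL.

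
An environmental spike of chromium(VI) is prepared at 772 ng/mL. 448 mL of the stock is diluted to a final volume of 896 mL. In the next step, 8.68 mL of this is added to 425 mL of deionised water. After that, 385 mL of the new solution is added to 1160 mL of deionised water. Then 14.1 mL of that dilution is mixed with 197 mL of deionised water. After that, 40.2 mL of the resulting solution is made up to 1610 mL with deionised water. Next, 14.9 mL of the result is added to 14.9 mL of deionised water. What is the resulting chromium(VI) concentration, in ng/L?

1.61 ng/L

Overall dilution factor = 2 × 49.96 × 4.013 × 14.97 × 40.05 × 2 = 4.81 × 10⁵.
772 ng/mL / 4.81 × 10⁵ = 1.61 × 10⁻³ ng/mL = 1.61 ng/L.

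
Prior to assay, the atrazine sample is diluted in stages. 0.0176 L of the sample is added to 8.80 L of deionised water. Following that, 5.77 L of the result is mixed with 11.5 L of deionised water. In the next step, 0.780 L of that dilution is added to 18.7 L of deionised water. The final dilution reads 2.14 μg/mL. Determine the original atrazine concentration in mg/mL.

Overall dilution factor = 501 × 2.993 × 24.97 = 3.74 × 10⁴.
Original = 2.14 μg/mL × 3.74 × 10⁴ = 8.01 × 10⁴ μg/mL = 80.1 mg/mL.

80.1 mg/mL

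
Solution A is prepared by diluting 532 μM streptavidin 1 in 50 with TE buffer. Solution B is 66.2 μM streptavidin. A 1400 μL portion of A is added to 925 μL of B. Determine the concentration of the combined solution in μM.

32.7 μM

C_A = 532 μM / 50 = 10.6 μM.
C_mix = (C_A·V_A + C_B·V_B)/(V_A + V_B) = (10.6×1400 + 66.2×925) / 2325 = 32.7 μM.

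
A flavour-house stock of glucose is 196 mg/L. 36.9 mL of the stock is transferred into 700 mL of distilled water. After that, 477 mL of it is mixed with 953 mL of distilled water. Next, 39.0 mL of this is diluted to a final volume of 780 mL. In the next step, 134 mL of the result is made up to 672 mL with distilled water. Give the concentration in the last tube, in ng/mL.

32.6 ng/mL

Overall dilution factor = 19.97 × 2.998 × 20 × 5.015 = 6005.
196 mg/L / 6005 = 0.0326 mg/L = 32.6 ng/mL.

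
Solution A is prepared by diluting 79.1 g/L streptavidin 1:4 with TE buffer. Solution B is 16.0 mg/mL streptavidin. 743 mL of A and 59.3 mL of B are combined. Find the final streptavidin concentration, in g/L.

19.5 g/L

C_A = 79.1 g/L / 4 = 19.8 g/L.
C_B = 16.0 mg/mL = 16.0 g/L.
C_mix = (C_A·V_A + C_B·V_B)/(V_A + V_B) = (19.8×743 + 16.0×59.3) / 802.3 = 19.5 g/L.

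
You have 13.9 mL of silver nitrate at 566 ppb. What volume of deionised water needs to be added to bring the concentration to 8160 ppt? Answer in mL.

950 mL

8160 ppt = 8.16 ppb.
V₂ = C₁V₁/C₂ = 566 × 13.9 / 8.16 = 964 mL.
Diluent to add = V₂ − V₁ = 964 − 13.9 = 950 mL.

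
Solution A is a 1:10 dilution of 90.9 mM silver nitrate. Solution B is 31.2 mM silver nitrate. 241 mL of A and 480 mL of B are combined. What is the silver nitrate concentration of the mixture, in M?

0.0238 M

C_A = 90.9 mM / 10 = 9.09 mM.
C_mix = (C_A·V_A + C_B·V_B)/(V_A + V_B) = (9.09×241 + 31.2×480) / 721.0 = 23.8 mM = 0.0238 M.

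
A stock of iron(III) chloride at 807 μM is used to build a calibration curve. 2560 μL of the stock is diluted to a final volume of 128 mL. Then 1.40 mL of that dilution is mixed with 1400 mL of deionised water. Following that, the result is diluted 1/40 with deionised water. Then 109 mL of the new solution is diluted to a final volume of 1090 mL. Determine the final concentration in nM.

Overall dilution factor = 50 × 1001 × 40 × 10 = 2.00 × 10⁷.
807 μM / 2.00 × 10⁷ = 4.03 × 10⁻⁵ μM = 0.0403 nM.

0.0403 nM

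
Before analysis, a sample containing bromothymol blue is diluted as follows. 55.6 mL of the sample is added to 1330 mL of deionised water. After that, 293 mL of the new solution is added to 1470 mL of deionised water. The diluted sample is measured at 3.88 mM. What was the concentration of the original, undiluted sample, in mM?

582 mM

Overall dilution factor = 24.92 × 6.017 = 150.
Original = 3.88 mM × 150 = 582 mM.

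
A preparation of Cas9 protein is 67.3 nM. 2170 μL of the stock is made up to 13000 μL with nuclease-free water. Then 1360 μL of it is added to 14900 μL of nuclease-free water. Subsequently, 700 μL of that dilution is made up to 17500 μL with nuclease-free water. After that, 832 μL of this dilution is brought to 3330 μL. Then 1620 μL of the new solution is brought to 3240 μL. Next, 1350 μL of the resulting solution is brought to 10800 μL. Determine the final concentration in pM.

Overall dilution factor = 5.991 × 11.96 × 25 × 4.002 × 2 × 8 = 1.15 × 10⁵.
67.3 nM / 1.15 × 10⁵ = 5.87 × 10⁻⁴ nM = 0.587 pM.

0.587 pM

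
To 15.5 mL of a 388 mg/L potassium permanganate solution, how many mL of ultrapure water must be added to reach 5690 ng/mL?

1040 mL

5690 ng/mL = 5.69 mg/L.
V₂ = C₁V₁/C₂ = 388 × 15.5 / 5.69 = 1057 mL.
Diluent to add = V₂ − V₁ = 1057 − 15.5 = 1040 mL.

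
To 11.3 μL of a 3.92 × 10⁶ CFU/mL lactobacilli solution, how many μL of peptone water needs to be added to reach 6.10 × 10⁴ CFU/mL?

V₂ = C₁V₁/C₂ = 3.92 × 10⁶ × 11.3 / 6.10 × 10⁴ = 726 μL.
Diluent to add = V₂ − V₁ = 726 − 11.3 = 715 μL.

715 μL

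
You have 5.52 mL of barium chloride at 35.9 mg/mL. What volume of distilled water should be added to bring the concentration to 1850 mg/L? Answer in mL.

1850 mg/L = 1.85 mg/mL.
V₂ = C₁V₁/C₂ = 35.9 × 5.52 / 1.85 = 107 mL.
Diluent to add = V₂ − V₁ = 107 − 5.52 = 102 mL.

102 mL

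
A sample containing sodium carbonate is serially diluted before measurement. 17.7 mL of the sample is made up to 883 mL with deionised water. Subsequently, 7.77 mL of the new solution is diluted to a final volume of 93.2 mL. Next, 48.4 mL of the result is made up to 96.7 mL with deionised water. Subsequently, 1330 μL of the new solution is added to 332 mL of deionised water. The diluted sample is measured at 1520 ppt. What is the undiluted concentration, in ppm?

455 ppm

Overall dilution factor = 49.89 × 11.99 × 1.998 × 250.6 = 3.00 × 10⁵.
Original = 1520 ppt × 3.00 × 10⁵ = 4.55 × 10⁸ ppt = 455 ppm.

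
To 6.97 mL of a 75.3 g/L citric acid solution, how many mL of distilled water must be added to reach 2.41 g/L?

211 mL

V₂ = C₁V₁/C₂ = 75.3 × 6.97 / 2.41 = 218 mL.
Diluent to add = V₂ − V₁ = 218 − 6.97 = 211 mL.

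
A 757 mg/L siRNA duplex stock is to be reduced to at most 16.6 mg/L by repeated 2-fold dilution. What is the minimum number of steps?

6

Need 2ⁿ ≥ 45.6, so n ≥ log(45.6)/log(2) = 5.51.
Minimum whole steps: n = 6.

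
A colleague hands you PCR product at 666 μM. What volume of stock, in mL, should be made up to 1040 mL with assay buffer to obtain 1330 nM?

2.08 mL

1330 nM = 1.33 μM.
V₁ = C₂V₂/C₁ = 1.33 × 1040 / 666 = 2.08 mL.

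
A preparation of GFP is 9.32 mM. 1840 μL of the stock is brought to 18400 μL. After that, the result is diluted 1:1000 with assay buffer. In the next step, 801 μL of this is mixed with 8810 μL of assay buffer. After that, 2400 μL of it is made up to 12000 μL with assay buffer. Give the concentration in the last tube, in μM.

0.0155 μM

Overall dilution factor = 10 × 1000 × 12.00 × 5 = 6.00 × 10⁵.
9.32 mM / 6.00 × 10⁵ = 1.55 × 10⁻⁵ mM = 0.0155 μM.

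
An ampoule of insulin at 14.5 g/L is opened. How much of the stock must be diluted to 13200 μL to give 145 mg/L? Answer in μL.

145 mg/L = 0.145 g/L.
V₁ = C₂V₂/C₁ = 0.145 × 13200 / 14.5 = 132 μL.

132 μL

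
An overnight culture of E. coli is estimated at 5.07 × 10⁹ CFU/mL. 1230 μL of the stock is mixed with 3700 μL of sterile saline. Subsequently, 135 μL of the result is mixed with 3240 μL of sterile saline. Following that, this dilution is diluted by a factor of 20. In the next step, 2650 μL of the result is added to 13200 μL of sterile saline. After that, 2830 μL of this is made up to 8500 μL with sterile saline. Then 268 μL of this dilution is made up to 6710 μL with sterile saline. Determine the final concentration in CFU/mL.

Overall dilution factor = 4.008 × 25 × 20 × 5.981 × 3.004 × 25.04 = 9.01 × 10⁵.
5.07 × 10⁹ CFU/mL / 9.01 × 10⁵ = 5620 CFU/mL.

5620 CFU/mL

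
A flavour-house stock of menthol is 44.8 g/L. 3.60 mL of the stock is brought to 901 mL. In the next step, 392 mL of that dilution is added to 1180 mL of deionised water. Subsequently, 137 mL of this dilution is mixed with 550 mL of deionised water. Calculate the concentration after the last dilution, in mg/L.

8.90 mg/L

Overall dilution factor = 250.3 × 4.010 × 5.015 = 5033.
44.8 g/L / 5033 = 8.90 × 10⁻³ g/L = 8.90 mg/L.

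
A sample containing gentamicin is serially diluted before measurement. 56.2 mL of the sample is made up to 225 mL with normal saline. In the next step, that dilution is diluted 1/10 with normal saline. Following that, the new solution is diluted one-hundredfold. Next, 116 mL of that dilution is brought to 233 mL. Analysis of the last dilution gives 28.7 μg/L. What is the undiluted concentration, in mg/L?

Overall dilution factor = 4.004 × 10 × 100 × 2.009 = 8042.
Original = 28.7 μg/L × 8042 = 2.31 × 10⁵ μg/L = 231 mg/L.

231 mg/L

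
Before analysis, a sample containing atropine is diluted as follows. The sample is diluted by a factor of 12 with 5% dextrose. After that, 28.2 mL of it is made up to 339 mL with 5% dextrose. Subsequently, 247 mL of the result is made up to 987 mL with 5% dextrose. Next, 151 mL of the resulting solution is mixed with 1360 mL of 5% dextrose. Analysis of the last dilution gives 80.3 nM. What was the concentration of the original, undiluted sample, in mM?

Overall dilution factor = 12 × 12.02 × 3.996 × 10.01 = 5768.
Original = 80.3 nM × 5768 = 4.63 × 10⁵ nM = 0.463 mM.

0.463 mM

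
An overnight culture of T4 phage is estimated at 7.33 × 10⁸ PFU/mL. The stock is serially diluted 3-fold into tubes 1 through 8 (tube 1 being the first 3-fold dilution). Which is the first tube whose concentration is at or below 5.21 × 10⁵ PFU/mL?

tube 7

Tube n has concentration 7.33 × 10⁸ PFU/mL / 3ⁿ.
Need 3ⁿ ≥ 7.33 × 10⁸ PFU/mL / 5.21 × 10⁵ PFU/mL = 1407, so n ≥ 6.60.
First such tube: n = 7.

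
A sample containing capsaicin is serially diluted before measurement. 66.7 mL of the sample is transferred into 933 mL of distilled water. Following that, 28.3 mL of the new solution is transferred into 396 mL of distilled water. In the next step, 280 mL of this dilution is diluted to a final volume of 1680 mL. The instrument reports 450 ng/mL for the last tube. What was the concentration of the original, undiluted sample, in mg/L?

607 mg/L

Overall dilution factor = 14.99 × 14.99 × 6 = 1348.
Original = 450 ng/mL × 1348 = 6.07 × 10⁵ ng/mL = 607 mg/L.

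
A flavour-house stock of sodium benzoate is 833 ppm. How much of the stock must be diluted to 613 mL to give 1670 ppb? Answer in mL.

1.23 mL

1670 ppb = 1.67 ppm.
V₁ = C₂V₂/C₁ = 1.67 × 613 / 833 = 1.23 mL.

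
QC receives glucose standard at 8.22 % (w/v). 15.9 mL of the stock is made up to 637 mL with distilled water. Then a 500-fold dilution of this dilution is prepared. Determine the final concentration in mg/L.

4.10 mg/L

Overall dilution factor = 40.06 × 500 = 2.00 × 10⁴.
8.22 % (w/v) / 2.00 × 10⁴ = 4.10 × 10⁻⁴ % (w/v) = 4.10 mg/L.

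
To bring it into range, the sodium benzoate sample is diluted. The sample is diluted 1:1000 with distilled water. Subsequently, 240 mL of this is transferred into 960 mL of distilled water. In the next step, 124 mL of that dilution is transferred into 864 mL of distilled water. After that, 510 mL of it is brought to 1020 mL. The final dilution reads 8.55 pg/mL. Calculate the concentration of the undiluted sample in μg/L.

Overall dilution factor = 1000 × 5 × 7.968 × 2 = 7.97 × 10⁴.
Original = 8.55 pg/mL × 7.97 × 10⁴ = 6.81 × 10⁵ pg/mL = 681 μg/L.

681 μg/L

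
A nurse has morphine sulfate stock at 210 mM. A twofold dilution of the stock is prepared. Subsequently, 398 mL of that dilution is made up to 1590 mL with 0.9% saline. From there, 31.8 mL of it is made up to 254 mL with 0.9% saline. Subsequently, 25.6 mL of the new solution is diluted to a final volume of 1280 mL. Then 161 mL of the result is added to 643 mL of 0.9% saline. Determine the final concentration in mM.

Overall dilution factor = 2 × 3.995 × 7.987 × 50 × 4.994 = 1.59 × 10⁴.
210 mM / 1.59 × 10⁴ = 0.0132 mM.

0.0132 mM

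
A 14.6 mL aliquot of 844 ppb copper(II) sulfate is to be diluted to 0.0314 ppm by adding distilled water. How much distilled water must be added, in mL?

0.0314 ppm = 31.4 ppb.
V₂ = C₁V₁/C₂ = 844 × 14.6 / 31.4 = 392 mL.
Diluent to add = V₂ − V₁ = 392 − 14.6 = 378 mL.

378 mL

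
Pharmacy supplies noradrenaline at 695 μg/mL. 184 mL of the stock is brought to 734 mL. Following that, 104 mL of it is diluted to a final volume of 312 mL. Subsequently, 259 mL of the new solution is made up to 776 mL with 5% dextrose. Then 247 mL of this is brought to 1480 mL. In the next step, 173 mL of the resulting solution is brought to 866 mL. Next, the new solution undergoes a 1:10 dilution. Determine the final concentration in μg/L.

Overall dilution factor = 3.989 × 3 × 2.996 × 5.992 × 5.006 × 10 = 1.08 × 10⁴.
695 μg/mL / 1.08 × 10⁴ = 0.0646 μg/mL = 64.6 μg/L.

64.6 μg/L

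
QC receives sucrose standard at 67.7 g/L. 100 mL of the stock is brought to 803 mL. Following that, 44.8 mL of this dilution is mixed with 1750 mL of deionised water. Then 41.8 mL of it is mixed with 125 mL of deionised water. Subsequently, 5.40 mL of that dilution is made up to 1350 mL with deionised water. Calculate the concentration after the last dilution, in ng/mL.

211 ng/mL

Overall dilution factor = 8.030 × 40.06 × 3.990 × 250 = 3.21 × 10⁵.
67.7 g/L / 3.21 × 10⁵ = 2.11 × 10⁻⁴ g/L = 211 ng/mL.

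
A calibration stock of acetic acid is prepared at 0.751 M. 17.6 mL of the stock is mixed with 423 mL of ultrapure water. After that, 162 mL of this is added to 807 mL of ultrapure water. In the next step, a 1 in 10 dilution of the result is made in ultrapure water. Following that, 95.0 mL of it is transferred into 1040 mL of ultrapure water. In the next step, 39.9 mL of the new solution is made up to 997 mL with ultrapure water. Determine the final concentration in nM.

1680 nM

Overall dilution factor = 25.03 × 5.981 × 10 × 11.95 × 24.99 = 4.47 × 10⁵.
0.751 M / 4.47 × 10⁵ = 1.68 × 10⁻⁶ M = 1680 nM.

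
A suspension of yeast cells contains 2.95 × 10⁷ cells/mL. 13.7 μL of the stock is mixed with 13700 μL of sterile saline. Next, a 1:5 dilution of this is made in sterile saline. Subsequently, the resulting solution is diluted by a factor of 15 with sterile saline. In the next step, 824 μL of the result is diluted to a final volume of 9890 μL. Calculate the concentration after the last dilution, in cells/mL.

Overall dilution factor = 1001 × 5 × 15 × 12.00 = 9.01 × 10⁵.
2.95 × 10⁷ cells/mL / 9.01 × 10⁵ = 32.7 cells/mL.

32.7 cells/mL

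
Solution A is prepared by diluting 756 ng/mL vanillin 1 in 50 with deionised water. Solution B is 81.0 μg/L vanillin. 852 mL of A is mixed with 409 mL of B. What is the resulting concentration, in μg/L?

36.5 μg/L

C_A = 756 ng/mL / 50 = 15.1 ng/mL.
C_B = 81.0 μg/L = 81.0 ng/mL.
C_mix = (C_A·V_A + C_B·V_B)/(V_A + V_B) = (15.1×852 + 81.0×409) / 1261 = 36.5 ng/mL = 36.5 μg/L.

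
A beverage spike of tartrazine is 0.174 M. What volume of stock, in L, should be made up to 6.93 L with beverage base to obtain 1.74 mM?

0.0693 L

1.74 mM = 1.74 × 10⁻³ M.
V₁ = C₂V₂/C₁ = 1.74 × 10⁻³ × 6.93 / 0.174 = 0.0693 L.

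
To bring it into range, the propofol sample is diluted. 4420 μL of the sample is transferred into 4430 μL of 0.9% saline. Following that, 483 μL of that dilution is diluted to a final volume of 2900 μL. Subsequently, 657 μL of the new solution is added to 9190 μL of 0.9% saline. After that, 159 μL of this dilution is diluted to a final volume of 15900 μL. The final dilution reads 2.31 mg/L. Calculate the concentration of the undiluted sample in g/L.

Overall dilution factor = 2.002 × 6.004 × 14.99 × 100 = 1.80 × 10⁴.
Original = 2.31 mg/L × 1.80 × 10⁴ = 4.16 × 10⁴ mg/L = 41.6 g/L.

41.6 g/L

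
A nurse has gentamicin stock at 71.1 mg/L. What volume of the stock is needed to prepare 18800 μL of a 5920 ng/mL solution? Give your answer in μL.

1570 μL

5920 ng/mL = 5.92 mg/L.
V₁ = C₂V₂/C₁ = 5.92 × 18800 / 71.1 = 1565 μL.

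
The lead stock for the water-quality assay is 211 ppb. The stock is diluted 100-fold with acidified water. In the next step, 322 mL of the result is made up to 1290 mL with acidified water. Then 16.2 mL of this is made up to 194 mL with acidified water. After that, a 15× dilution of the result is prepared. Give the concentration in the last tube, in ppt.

Overall dilution factor = 100 × 4.006 × 11.98 × 15 = 7.20 × 10⁴.
211 ppb / 7.20 × 10⁴ = 2.93 × 10⁻³ ppb = 2.93 ppt.

2.93 ppt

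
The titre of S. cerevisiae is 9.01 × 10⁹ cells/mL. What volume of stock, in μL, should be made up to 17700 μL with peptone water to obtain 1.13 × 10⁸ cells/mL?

V₁ = C₂V₂/C₁ = 1.13 × 10⁸ × 17700 / 9.01 × 10⁹ = 222 μL.

222 μL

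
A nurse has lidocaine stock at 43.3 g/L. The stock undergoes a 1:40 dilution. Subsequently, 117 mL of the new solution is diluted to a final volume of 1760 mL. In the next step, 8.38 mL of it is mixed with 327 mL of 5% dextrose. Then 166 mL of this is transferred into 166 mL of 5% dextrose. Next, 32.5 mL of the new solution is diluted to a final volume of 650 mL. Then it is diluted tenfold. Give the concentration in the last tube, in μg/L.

4.50 μg/L

Overall dilution factor = 40 × 15.04 × 40.02 × 2 × 20 × 10 = 9.63 × 10⁶.
43.3 g/L / 9.63 × 10⁶ = 4.50 × 10⁻⁶ g/L = 4.50 μg/L.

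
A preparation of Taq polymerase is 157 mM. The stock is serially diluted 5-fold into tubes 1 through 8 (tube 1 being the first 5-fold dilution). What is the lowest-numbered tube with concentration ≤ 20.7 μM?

Tube n has concentration 157 mM / 5ⁿ.
Need 5ⁿ ≥ 157 mM / 20.7 μM = 7585, so n ≥ 5.55.
First such tube: n = 6.

tube 6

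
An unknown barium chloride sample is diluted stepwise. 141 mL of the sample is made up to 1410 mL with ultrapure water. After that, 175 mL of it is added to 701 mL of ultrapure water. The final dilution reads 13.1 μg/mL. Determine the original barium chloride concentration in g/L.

0.656 g/L

Overall dilution factor = 10 × 5.006 = 50.1.
Original = 13.1 μg/mL × 50.1 = 656 μg/mL = 0.656 g/L.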